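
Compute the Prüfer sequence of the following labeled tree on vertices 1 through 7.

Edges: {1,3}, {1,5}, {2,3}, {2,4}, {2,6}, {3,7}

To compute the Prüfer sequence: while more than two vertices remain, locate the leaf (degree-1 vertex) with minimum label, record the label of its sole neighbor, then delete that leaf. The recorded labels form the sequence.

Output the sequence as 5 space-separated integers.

Answer: 2 1 3 2 3

Derivation:
Step 1: leaves = {4,5,6,7}. Remove smallest leaf 4, emit neighbor 2.
Step 2: leaves = {5,6,7}. Remove smallest leaf 5, emit neighbor 1.
Step 3: leaves = {1,6,7}. Remove smallest leaf 1, emit neighbor 3.
Step 4: leaves = {6,7}. Remove smallest leaf 6, emit neighbor 2.
Step 5: leaves = {2,7}. Remove smallest leaf 2, emit neighbor 3.
Done: 2 vertices remain (3, 7). Sequence = [2 1 3 2 3]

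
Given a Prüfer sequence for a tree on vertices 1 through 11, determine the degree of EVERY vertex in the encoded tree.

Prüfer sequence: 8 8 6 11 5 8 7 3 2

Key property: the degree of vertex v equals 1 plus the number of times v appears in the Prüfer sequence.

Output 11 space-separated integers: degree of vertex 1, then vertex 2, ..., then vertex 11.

Answer: 1 2 2 1 2 2 2 4 1 1 2

Derivation:
p_1 = 8: count[8] becomes 1
p_2 = 8: count[8] becomes 2
p_3 = 6: count[6] becomes 1
p_4 = 11: count[11] becomes 1
p_5 = 5: count[5] becomes 1
p_6 = 8: count[8] becomes 3
p_7 = 7: count[7] becomes 1
p_8 = 3: count[3] becomes 1
p_9 = 2: count[2] becomes 1
Degrees (1 + count): deg[1]=1+0=1, deg[2]=1+1=2, deg[3]=1+1=2, deg[4]=1+0=1, deg[5]=1+1=2, deg[6]=1+1=2, deg[7]=1+1=2, deg[8]=1+3=4, deg[9]=1+0=1, deg[10]=1+0=1, deg[11]=1+1=2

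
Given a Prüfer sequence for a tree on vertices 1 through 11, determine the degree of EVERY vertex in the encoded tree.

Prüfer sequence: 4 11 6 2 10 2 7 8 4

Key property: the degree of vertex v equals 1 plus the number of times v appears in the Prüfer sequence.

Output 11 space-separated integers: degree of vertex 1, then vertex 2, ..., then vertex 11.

p_1 = 4: count[4] becomes 1
p_2 = 11: count[11] becomes 1
p_3 = 6: count[6] becomes 1
p_4 = 2: count[2] becomes 1
p_5 = 10: count[10] becomes 1
p_6 = 2: count[2] becomes 2
p_7 = 7: count[7] becomes 1
p_8 = 8: count[8] becomes 1
p_9 = 4: count[4] becomes 2
Degrees (1 + count): deg[1]=1+0=1, deg[2]=1+2=3, deg[3]=1+0=1, deg[4]=1+2=3, deg[5]=1+0=1, deg[6]=1+1=2, deg[7]=1+1=2, deg[8]=1+1=2, deg[9]=1+0=1, deg[10]=1+1=2, deg[11]=1+1=2

Answer: 1 3 1 3 1 2 2 2 1 2 2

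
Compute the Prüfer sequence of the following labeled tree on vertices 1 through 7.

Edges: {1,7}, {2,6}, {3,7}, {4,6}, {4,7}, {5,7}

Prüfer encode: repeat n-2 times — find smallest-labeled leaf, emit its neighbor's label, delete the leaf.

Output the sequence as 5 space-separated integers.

Step 1: leaves = {1,2,3,5}. Remove smallest leaf 1, emit neighbor 7.
Step 2: leaves = {2,3,5}. Remove smallest leaf 2, emit neighbor 6.
Step 3: leaves = {3,5,6}. Remove smallest leaf 3, emit neighbor 7.
Step 4: leaves = {5,6}. Remove smallest leaf 5, emit neighbor 7.
Step 5: leaves = {6,7}. Remove smallest leaf 6, emit neighbor 4.
Done: 2 vertices remain (4, 7). Sequence = [7 6 7 7 4]

Answer: 7 6 7 7 4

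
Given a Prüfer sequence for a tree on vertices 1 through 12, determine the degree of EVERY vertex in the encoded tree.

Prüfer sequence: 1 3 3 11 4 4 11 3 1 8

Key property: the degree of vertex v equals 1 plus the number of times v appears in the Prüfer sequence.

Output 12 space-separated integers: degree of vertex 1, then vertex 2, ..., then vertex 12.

p_1 = 1: count[1] becomes 1
p_2 = 3: count[3] becomes 1
p_3 = 3: count[3] becomes 2
p_4 = 11: count[11] becomes 1
p_5 = 4: count[4] becomes 1
p_6 = 4: count[4] becomes 2
p_7 = 11: count[11] becomes 2
p_8 = 3: count[3] becomes 3
p_9 = 1: count[1] becomes 2
p_10 = 8: count[8] becomes 1
Degrees (1 + count): deg[1]=1+2=3, deg[2]=1+0=1, deg[3]=1+3=4, deg[4]=1+2=3, deg[5]=1+0=1, deg[6]=1+0=1, deg[7]=1+0=1, deg[8]=1+1=2, deg[9]=1+0=1, deg[10]=1+0=1, deg[11]=1+2=3, deg[12]=1+0=1

Answer: 3 1 4 3 1 1 1 2 1 1 3 1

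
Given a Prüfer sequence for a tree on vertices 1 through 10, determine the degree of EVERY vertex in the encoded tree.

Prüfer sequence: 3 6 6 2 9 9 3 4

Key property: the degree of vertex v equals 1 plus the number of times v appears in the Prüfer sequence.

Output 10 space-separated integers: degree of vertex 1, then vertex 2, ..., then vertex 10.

Answer: 1 2 3 2 1 3 1 1 3 1

Derivation:
p_1 = 3: count[3] becomes 1
p_2 = 6: count[6] becomes 1
p_3 = 6: count[6] becomes 2
p_4 = 2: count[2] becomes 1
p_5 = 9: count[9] becomes 1
p_6 = 9: count[9] becomes 2
p_7 = 3: count[3] becomes 2
p_8 = 4: count[4] becomes 1
Degrees (1 + count): deg[1]=1+0=1, deg[2]=1+1=2, deg[3]=1+2=3, deg[4]=1+1=2, deg[5]=1+0=1, deg[6]=1+2=3, deg[7]=1+0=1, deg[8]=1+0=1, deg[9]=1+2=3, deg[10]=1+0=1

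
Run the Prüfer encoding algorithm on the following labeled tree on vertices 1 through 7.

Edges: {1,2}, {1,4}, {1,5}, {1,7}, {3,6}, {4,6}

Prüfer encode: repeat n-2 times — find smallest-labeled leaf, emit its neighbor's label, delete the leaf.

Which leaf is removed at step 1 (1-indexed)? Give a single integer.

Step 1: current leaves = {2,3,5,7}. Remove leaf 2 (neighbor: 1).

Answer: 2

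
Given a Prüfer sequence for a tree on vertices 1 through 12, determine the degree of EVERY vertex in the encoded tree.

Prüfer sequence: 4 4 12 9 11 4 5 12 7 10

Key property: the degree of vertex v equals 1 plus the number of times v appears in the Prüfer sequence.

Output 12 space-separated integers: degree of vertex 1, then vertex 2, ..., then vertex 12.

p_1 = 4: count[4] becomes 1
p_2 = 4: count[4] becomes 2
p_3 = 12: count[12] becomes 1
p_4 = 9: count[9] becomes 1
p_5 = 11: count[11] becomes 1
p_6 = 4: count[4] becomes 3
p_7 = 5: count[5] becomes 1
p_8 = 12: count[12] becomes 2
p_9 = 7: count[7] becomes 1
p_10 = 10: count[10] becomes 1
Degrees (1 + count): deg[1]=1+0=1, deg[2]=1+0=1, deg[3]=1+0=1, deg[4]=1+3=4, deg[5]=1+1=2, deg[6]=1+0=1, deg[7]=1+1=2, deg[8]=1+0=1, deg[9]=1+1=2, deg[10]=1+1=2, deg[11]=1+1=2, deg[12]=1+2=3

Answer: 1 1 1 4 2 1 2 1 2 2 2 3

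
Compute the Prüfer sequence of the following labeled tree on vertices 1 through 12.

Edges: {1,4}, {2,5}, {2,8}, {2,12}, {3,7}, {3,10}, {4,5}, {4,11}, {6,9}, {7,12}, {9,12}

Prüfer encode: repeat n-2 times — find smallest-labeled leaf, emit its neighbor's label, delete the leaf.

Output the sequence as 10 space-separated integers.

Step 1: leaves = {1,6,8,10,11}. Remove smallest leaf 1, emit neighbor 4.
Step 2: leaves = {6,8,10,11}. Remove smallest leaf 6, emit neighbor 9.
Step 3: leaves = {8,9,10,11}. Remove smallest leaf 8, emit neighbor 2.
Step 4: leaves = {9,10,11}. Remove smallest leaf 9, emit neighbor 12.
Step 5: leaves = {10,11}. Remove smallest leaf 10, emit neighbor 3.
Step 6: leaves = {3,11}. Remove smallest leaf 3, emit neighbor 7.
Step 7: leaves = {7,11}. Remove smallest leaf 7, emit neighbor 12.
Step 8: leaves = {11,12}. Remove smallest leaf 11, emit neighbor 4.
Step 9: leaves = {4,12}. Remove smallest leaf 4, emit neighbor 5.
Step 10: leaves = {5,12}. Remove smallest leaf 5, emit neighbor 2.
Done: 2 vertices remain (2, 12). Sequence = [4 9 2 12 3 7 12 4 5 2]

Answer: 4 9 2 12 3 7 12 4 5 2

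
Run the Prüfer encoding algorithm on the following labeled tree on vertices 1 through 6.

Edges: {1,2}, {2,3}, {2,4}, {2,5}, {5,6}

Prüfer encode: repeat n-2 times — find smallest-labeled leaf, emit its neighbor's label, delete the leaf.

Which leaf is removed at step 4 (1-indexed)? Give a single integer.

Step 1: current leaves = {1,3,4,6}. Remove leaf 1 (neighbor: 2).
Step 2: current leaves = {3,4,6}. Remove leaf 3 (neighbor: 2).
Step 3: current leaves = {4,6}. Remove leaf 4 (neighbor: 2).
Step 4: current leaves = {2,6}. Remove leaf 2 (neighbor: 5).

Answer: 2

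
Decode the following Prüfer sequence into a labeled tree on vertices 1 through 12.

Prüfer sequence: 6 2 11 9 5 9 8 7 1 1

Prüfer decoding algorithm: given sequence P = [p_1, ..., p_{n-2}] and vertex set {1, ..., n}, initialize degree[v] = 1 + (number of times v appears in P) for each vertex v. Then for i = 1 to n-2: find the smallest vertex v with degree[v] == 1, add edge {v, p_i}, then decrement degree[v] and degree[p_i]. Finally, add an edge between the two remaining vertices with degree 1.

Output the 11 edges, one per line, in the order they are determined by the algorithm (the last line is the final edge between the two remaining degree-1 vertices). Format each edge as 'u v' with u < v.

Answer: 3 6
2 4
2 11
6 9
5 10
5 9
8 9
7 8
1 7
1 11
1 12

Derivation:
Initial degrees: {1:3, 2:2, 3:1, 4:1, 5:2, 6:2, 7:2, 8:2, 9:3, 10:1, 11:2, 12:1}
Step 1: smallest deg-1 vertex = 3, p_1 = 6. Add edge {3,6}. Now deg[3]=0, deg[6]=1.
Step 2: smallest deg-1 vertex = 4, p_2 = 2. Add edge {2,4}. Now deg[4]=0, deg[2]=1.
Step 3: smallest deg-1 vertex = 2, p_3 = 11. Add edge {2,11}. Now deg[2]=0, deg[11]=1.
Step 4: smallest deg-1 vertex = 6, p_4 = 9. Add edge {6,9}. Now deg[6]=0, deg[9]=2.
Step 5: smallest deg-1 vertex = 10, p_5 = 5. Add edge {5,10}. Now deg[10]=0, deg[5]=1.
Step 6: smallest deg-1 vertex = 5, p_6 = 9. Add edge {5,9}. Now deg[5]=0, deg[9]=1.
Step 7: smallest deg-1 vertex = 9, p_7 = 8. Add edge {8,9}. Now deg[9]=0, deg[8]=1.
Step 8: smallest deg-1 vertex = 8, p_8 = 7. Add edge {7,8}. Now deg[8]=0, deg[7]=1.
Step 9: smallest deg-1 vertex = 7, p_9 = 1. Add edge {1,7}. Now deg[7]=0, deg[1]=2.
Step 10: smallest deg-1 vertex = 11, p_10 = 1. Add edge {1,11}. Now deg[11]=0, deg[1]=1.
Final: two remaining deg-1 vertices are 1, 12. Add edge {1,12}.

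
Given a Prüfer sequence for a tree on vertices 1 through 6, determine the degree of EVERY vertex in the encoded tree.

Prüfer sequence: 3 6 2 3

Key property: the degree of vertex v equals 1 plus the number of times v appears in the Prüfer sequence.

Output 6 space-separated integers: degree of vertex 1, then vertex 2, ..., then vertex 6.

Answer: 1 2 3 1 1 2

Derivation:
p_1 = 3: count[3] becomes 1
p_2 = 6: count[6] becomes 1
p_3 = 2: count[2] becomes 1
p_4 = 3: count[3] becomes 2
Degrees (1 + count): deg[1]=1+0=1, deg[2]=1+1=2, deg[3]=1+2=3, deg[4]=1+0=1, deg[5]=1+0=1, deg[6]=1+1=2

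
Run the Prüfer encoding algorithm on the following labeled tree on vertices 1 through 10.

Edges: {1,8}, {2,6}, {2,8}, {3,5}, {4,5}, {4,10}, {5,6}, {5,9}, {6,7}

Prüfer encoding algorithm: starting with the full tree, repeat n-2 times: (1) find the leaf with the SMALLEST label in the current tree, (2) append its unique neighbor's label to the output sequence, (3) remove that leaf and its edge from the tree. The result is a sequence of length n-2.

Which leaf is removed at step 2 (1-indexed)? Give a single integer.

Step 1: current leaves = {1,3,7,9,10}. Remove leaf 1 (neighbor: 8).
Step 2: current leaves = {3,7,8,9,10}. Remove leaf 3 (neighbor: 5).

Answer: 3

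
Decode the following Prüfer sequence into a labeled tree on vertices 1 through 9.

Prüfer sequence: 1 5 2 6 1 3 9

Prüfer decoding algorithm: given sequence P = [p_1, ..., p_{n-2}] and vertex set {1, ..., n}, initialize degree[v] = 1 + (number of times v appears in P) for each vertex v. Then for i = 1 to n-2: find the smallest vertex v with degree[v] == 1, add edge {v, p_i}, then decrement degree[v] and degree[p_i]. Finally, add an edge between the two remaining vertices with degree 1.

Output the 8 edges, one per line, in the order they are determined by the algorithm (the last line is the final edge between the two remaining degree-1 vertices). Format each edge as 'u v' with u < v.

Initial degrees: {1:3, 2:2, 3:2, 4:1, 5:2, 6:2, 7:1, 8:1, 9:2}
Step 1: smallest deg-1 vertex = 4, p_1 = 1. Add edge {1,4}. Now deg[4]=0, deg[1]=2.
Step 2: smallest deg-1 vertex = 7, p_2 = 5. Add edge {5,7}. Now deg[7]=0, deg[5]=1.
Step 3: smallest deg-1 vertex = 5, p_3 = 2. Add edge {2,5}. Now deg[5]=0, deg[2]=1.
Step 4: smallest deg-1 vertex = 2, p_4 = 6. Add edge {2,6}. Now deg[2]=0, deg[6]=1.
Step 5: smallest deg-1 vertex = 6, p_5 = 1. Add edge {1,6}. Now deg[6]=0, deg[1]=1.
Step 6: smallest deg-1 vertex = 1, p_6 = 3. Add edge {1,3}. Now deg[1]=0, deg[3]=1.
Step 7: smallest deg-1 vertex = 3, p_7 = 9. Add edge {3,9}. Now deg[3]=0, deg[9]=1.
Final: two remaining deg-1 vertices are 8, 9. Add edge {8,9}.

Answer: 1 4
5 7
2 5
2 6
1 6
1 3
3 9
8 9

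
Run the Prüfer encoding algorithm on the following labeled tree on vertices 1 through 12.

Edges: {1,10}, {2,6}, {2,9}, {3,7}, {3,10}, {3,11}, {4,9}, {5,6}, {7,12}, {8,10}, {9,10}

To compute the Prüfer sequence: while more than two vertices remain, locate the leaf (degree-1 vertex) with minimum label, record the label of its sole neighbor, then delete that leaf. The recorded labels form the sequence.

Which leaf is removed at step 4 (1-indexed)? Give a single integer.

Answer: 6

Derivation:
Step 1: current leaves = {1,4,5,8,11,12}. Remove leaf 1 (neighbor: 10).
Step 2: current leaves = {4,5,8,11,12}. Remove leaf 4 (neighbor: 9).
Step 3: current leaves = {5,8,11,12}. Remove leaf 5 (neighbor: 6).
Step 4: current leaves = {6,8,11,12}. Remove leaf 6 (neighbor: 2).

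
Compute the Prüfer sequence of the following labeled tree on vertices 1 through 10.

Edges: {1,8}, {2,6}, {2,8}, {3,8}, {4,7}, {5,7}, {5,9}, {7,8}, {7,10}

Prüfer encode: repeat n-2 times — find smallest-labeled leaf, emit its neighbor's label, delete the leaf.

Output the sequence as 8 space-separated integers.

Step 1: leaves = {1,3,4,6,9,10}. Remove smallest leaf 1, emit neighbor 8.
Step 2: leaves = {3,4,6,9,10}. Remove smallest leaf 3, emit neighbor 8.
Step 3: leaves = {4,6,9,10}. Remove smallest leaf 4, emit neighbor 7.
Step 4: leaves = {6,9,10}. Remove smallest leaf 6, emit neighbor 2.
Step 5: leaves = {2,9,10}. Remove smallest leaf 2, emit neighbor 8.
Step 6: leaves = {8,9,10}. Remove smallest leaf 8, emit neighbor 7.
Step 7: leaves = {9,10}. Remove smallest leaf 9, emit neighbor 5.
Step 8: leaves = {5,10}. Remove smallest leaf 5, emit neighbor 7.
Done: 2 vertices remain (7, 10). Sequence = [8 8 7 2 8 7 5 7]

Answer: 8 8 7 2 8 7 5 7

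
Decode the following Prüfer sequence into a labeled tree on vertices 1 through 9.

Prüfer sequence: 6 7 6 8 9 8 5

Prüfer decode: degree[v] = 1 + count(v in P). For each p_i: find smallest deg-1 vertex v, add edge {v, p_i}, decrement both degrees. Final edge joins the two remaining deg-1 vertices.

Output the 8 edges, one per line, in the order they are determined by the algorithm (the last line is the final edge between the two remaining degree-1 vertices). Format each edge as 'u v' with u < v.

Initial degrees: {1:1, 2:1, 3:1, 4:1, 5:2, 6:3, 7:2, 8:3, 9:2}
Step 1: smallest deg-1 vertex = 1, p_1 = 6. Add edge {1,6}. Now deg[1]=0, deg[6]=2.
Step 2: smallest deg-1 vertex = 2, p_2 = 7. Add edge {2,7}. Now deg[2]=0, deg[7]=1.
Step 3: smallest deg-1 vertex = 3, p_3 = 6. Add edge {3,6}. Now deg[3]=0, deg[6]=1.
Step 4: smallest deg-1 vertex = 4, p_4 = 8. Add edge {4,8}. Now deg[4]=0, deg[8]=2.
Step 5: smallest deg-1 vertex = 6, p_5 = 9. Add edge {6,9}. Now deg[6]=0, deg[9]=1.
Step 6: smallest deg-1 vertex = 7, p_6 = 8. Add edge {7,8}. Now deg[7]=0, deg[8]=1.
Step 7: smallest deg-1 vertex = 8, p_7 = 5. Add edge {5,8}. Now deg[8]=0, deg[5]=1.
Final: two remaining deg-1 vertices are 5, 9. Add edge {5,9}.

Answer: 1 6
2 7
3 6
4 8
6 9
7 8
5 8
5 9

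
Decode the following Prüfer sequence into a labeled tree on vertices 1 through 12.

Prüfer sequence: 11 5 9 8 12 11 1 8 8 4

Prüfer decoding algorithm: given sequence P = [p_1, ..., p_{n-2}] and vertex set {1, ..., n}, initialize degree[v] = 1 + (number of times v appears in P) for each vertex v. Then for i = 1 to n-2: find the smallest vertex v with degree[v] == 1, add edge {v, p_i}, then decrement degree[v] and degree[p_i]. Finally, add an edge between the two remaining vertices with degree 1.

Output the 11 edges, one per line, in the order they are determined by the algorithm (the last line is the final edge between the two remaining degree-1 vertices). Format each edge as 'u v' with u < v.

Answer: 2 11
3 5
5 9
6 8
7 12
9 11
1 10
1 8
8 11
4 8
4 12

Derivation:
Initial degrees: {1:2, 2:1, 3:1, 4:2, 5:2, 6:1, 7:1, 8:4, 9:2, 10:1, 11:3, 12:2}
Step 1: smallest deg-1 vertex = 2, p_1 = 11. Add edge {2,11}. Now deg[2]=0, deg[11]=2.
Step 2: smallest deg-1 vertex = 3, p_2 = 5. Add edge {3,5}. Now deg[3]=0, deg[5]=1.
Step 3: smallest deg-1 vertex = 5, p_3 = 9. Add edge {5,9}. Now deg[5]=0, deg[9]=1.
Step 4: smallest deg-1 vertex = 6, p_4 = 8. Add edge {6,8}. Now deg[6]=0, deg[8]=3.
Step 5: smallest deg-1 vertex = 7, p_5 = 12. Add edge {7,12}. Now deg[7]=0, deg[12]=1.
Step 6: smallest deg-1 vertex = 9, p_6 = 11. Add edge {9,11}. Now deg[9]=0, deg[11]=1.
Step 7: smallest deg-1 vertex = 10, p_7 = 1. Add edge {1,10}. Now deg[10]=0, deg[1]=1.
Step 8: smallest deg-1 vertex = 1, p_8 = 8. Add edge {1,8}. Now deg[1]=0, deg[8]=2.
Step 9: smallest deg-1 vertex = 11, p_9 = 8. Add edge {8,11}. Now deg[11]=0, deg[8]=1.
Step 10: smallest deg-1 vertex = 8, p_10 = 4. Add edge {4,8}. Now deg[8]=0, deg[4]=1.
Final: two remaining deg-1 vertices are 4, 12. Add edge {4,12}.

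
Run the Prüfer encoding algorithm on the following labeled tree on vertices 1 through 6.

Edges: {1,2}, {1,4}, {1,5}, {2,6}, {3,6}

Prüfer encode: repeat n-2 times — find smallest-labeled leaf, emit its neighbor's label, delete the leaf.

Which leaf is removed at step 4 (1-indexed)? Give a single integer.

Step 1: current leaves = {3,4,5}. Remove leaf 3 (neighbor: 6).
Step 2: current leaves = {4,5,6}. Remove leaf 4 (neighbor: 1).
Step 3: current leaves = {5,6}. Remove leaf 5 (neighbor: 1).
Step 4: current leaves = {1,6}. Remove leaf 1 (neighbor: 2).

Answer: 1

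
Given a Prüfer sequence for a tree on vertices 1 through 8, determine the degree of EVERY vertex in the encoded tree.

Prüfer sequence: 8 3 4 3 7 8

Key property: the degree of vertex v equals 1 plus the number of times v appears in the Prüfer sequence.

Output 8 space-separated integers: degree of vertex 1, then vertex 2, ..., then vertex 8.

Answer: 1 1 3 2 1 1 2 3

Derivation:
p_1 = 8: count[8] becomes 1
p_2 = 3: count[3] becomes 1
p_3 = 4: count[4] becomes 1
p_4 = 3: count[3] becomes 2
p_5 = 7: count[7] becomes 1
p_6 = 8: count[8] becomes 2
Degrees (1 + count): deg[1]=1+0=1, deg[2]=1+0=1, deg[3]=1+2=3, deg[4]=1+1=2, deg[5]=1+0=1, deg[6]=1+0=1, deg[7]=1+1=2, deg[8]=1+2=3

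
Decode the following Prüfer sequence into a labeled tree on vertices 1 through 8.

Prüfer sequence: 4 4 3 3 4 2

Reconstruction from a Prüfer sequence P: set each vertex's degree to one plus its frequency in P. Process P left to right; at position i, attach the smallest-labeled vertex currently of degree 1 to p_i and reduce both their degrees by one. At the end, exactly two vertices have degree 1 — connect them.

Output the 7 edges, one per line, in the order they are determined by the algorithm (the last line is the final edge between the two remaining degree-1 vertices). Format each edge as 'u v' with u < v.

Initial degrees: {1:1, 2:2, 3:3, 4:4, 5:1, 6:1, 7:1, 8:1}
Step 1: smallest deg-1 vertex = 1, p_1 = 4. Add edge {1,4}. Now deg[1]=0, deg[4]=3.
Step 2: smallest deg-1 vertex = 5, p_2 = 4. Add edge {4,5}. Now deg[5]=0, deg[4]=2.
Step 3: smallest deg-1 vertex = 6, p_3 = 3. Add edge {3,6}. Now deg[6]=0, deg[3]=2.
Step 4: smallest deg-1 vertex = 7, p_4 = 3. Add edge {3,7}. Now deg[7]=0, deg[3]=1.
Step 5: smallest deg-1 vertex = 3, p_5 = 4. Add edge {3,4}. Now deg[3]=0, deg[4]=1.
Step 6: smallest deg-1 vertex = 4, p_6 = 2. Add edge {2,4}. Now deg[4]=0, deg[2]=1.
Final: two remaining deg-1 vertices are 2, 8. Add edge {2,8}.

Answer: 1 4
4 5
3 6
3 7
3 4
2 4
2 8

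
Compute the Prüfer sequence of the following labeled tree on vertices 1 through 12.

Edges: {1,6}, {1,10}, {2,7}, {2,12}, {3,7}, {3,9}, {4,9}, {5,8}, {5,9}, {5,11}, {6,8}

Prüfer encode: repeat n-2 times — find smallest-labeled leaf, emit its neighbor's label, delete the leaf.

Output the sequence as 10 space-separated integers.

Answer: 9 1 6 8 5 5 9 3 7 2

Derivation:
Step 1: leaves = {4,10,11,12}. Remove smallest leaf 4, emit neighbor 9.
Step 2: leaves = {10,11,12}. Remove smallest leaf 10, emit neighbor 1.
Step 3: leaves = {1,11,12}. Remove smallest leaf 1, emit neighbor 6.
Step 4: leaves = {6,11,12}. Remove smallest leaf 6, emit neighbor 8.
Step 5: leaves = {8,11,12}. Remove smallest leaf 8, emit neighbor 5.
Step 6: leaves = {11,12}. Remove smallest leaf 11, emit neighbor 5.
Step 7: leaves = {5,12}. Remove smallest leaf 5, emit neighbor 9.
Step 8: leaves = {9,12}. Remove smallest leaf 9, emit neighbor 3.
Step 9: leaves = {3,12}. Remove smallest leaf 3, emit neighbor 7.
Step 10: leaves = {7,12}. Remove smallest leaf 7, emit neighbor 2.
Done: 2 vertices remain (2, 12). Sequence = [9 1 6 8 5 5 9 3 7 2]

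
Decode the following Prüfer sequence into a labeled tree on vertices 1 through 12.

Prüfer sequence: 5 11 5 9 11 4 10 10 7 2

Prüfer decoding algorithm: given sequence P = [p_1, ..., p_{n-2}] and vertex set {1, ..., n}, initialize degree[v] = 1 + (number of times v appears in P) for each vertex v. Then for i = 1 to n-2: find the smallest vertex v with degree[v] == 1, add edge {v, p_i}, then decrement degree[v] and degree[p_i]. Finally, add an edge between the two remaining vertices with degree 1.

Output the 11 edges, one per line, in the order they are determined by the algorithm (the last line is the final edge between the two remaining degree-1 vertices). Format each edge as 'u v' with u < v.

Answer: 1 5
3 11
5 6
5 9
8 11
4 9
4 10
10 11
7 10
2 7
2 12

Derivation:
Initial degrees: {1:1, 2:2, 3:1, 4:2, 5:3, 6:1, 7:2, 8:1, 9:2, 10:3, 11:3, 12:1}
Step 1: smallest deg-1 vertex = 1, p_1 = 5. Add edge {1,5}. Now deg[1]=0, deg[5]=2.
Step 2: smallest deg-1 vertex = 3, p_2 = 11. Add edge {3,11}. Now deg[3]=0, deg[11]=2.
Step 3: smallest deg-1 vertex = 6, p_3 = 5. Add edge {5,6}. Now deg[6]=0, deg[5]=1.
Step 4: smallest deg-1 vertex = 5, p_4 = 9. Add edge {5,9}. Now deg[5]=0, deg[9]=1.
Step 5: smallest deg-1 vertex = 8, p_5 = 11. Add edge {8,11}. Now deg[8]=0, deg[11]=1.
Step 6: smallest deg-1 vertex = 9, p_6 = 4. Add edge {4,9}. Now deg[9]=0, deg[4]=1.
Step 7: smallest deg-1 vertex = 4, p_7 = 10. Add edge {4,10}. Now deg[4]=0, deg[10]=2.
Step 8: smallest deg-1 vertex = 11, p_8 = 10. Add edge {10,11}. Now deg[11]=0, deg[10]=1.
Step 9: smallest deg-1 vertex = 10, p_9 = 7. Add edge {7,10}. Now deg[10]=0, deg[7]=1.
Step 10: smallest deg-1 vertex = 7, p_10 = 2. Add edge {2,7}. Now deg[7]=0, deg[2]=1.
Final: two remaining deg-1 vertices are 2, 12. Add edge {2,12}.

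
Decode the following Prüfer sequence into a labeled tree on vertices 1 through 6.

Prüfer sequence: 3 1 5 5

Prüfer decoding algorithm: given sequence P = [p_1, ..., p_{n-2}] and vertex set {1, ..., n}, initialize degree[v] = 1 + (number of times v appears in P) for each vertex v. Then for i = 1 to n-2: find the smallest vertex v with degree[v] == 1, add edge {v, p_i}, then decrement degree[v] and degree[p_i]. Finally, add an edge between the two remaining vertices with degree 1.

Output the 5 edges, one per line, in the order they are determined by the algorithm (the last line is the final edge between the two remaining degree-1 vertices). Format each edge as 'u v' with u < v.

Answer: 2 3
1 3
1 5
4 5
5 6

Derivation:
Initial degrees: {1:2, 2:1, 3:2, 4:1, 5:3, 6:1}
Step 1: smallest deg-1 vertex = 2, p_1 = 3. Add edge {2,3}. Now deg[2]=0, deg[3]=1.
Step 2: smallest deg-1 vertex = 3, p_2 = 1. Add edge {1,3}. Now deg[3]=0, deg[1]=1.
Step 3: smallest deg-1 vertex = 1, p_3 = 5. Add edge {1,5}. Now deg[1]=0, deg[5]=2.
Step 4: smallest deg-1 vertex = 4, p_4 = 5. Add edge {4,5}. Now deg[4]=0, deg[5]=1.
Final: two remaining deg-1 vertices are 5, 6. Add edge {5,6}.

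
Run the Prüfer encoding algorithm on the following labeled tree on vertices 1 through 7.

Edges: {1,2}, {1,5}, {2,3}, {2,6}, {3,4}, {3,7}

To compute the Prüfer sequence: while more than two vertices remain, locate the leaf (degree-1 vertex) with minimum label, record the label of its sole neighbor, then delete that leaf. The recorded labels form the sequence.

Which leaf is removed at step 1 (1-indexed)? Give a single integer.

Step 1: current leaves = {4,5,6,7}. Remove leaf 4 (neighbor: 3).

Answer: 4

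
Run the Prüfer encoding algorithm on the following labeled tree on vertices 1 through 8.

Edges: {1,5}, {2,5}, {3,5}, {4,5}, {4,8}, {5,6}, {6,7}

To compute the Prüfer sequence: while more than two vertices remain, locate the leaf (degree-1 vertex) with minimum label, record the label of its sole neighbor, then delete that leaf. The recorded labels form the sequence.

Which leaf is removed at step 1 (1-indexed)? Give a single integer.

Answer: 1

Derivation:
Step 1: current leaves = {1,2,3,7,8}. Remove leaf 1 (neighbor: 5).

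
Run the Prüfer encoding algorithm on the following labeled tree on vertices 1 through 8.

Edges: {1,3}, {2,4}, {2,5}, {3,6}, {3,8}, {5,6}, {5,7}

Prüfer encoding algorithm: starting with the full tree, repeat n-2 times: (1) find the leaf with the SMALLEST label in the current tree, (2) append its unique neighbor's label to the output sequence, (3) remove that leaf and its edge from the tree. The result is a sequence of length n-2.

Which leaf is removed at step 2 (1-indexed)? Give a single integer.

Step 1: current leaves = {1,4,7,8}. Remove leaf 1 (neighbor: 3).
Step 2: current leaves = {4,7,8}. Remove leaf 4 (neighbor: 2).

Answer: 4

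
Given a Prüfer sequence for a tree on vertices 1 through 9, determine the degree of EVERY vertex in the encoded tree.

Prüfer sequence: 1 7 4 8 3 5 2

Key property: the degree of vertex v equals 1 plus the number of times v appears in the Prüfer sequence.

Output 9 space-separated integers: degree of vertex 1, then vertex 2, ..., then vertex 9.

p_1 = 1: count[1] becomes 1
p_2 = 7: count[7] becomes 1
p_3 = 4: count[4] becomes 1
p_4 = 8: count[8] becomes 1
p_5 = 3: count[3] becomes 1
p_6 = 5: count[5] becomes 1
p_7 = 2: count[2] becomes 1
Degrees (1 + count): deg[1]=1+1=2, deg[2]=1+1=2, deg[3]=1+1=2, deg[4]=1+1=2, deg[5]=1+1=2, deg[6]=1+0=1, deg[7]=1+1=2, deg[8]=1+1=2, deg[9]=1+0=1

Answer: 2 2 2 2 2 1 2 2 1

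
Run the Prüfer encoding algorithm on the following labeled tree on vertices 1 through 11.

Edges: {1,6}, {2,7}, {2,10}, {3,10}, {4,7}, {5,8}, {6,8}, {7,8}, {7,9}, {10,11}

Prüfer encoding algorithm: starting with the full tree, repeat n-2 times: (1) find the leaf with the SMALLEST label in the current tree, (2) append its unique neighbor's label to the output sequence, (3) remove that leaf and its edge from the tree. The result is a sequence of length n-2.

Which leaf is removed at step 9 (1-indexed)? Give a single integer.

Step 1: current leaves = {1,3,4,5,9,11}. Remove leaf 1 (neighbor: 6).
Step 2: current leaves = {3,4,5,6,9,11}. Remove leaf 3 (neighbor: 10).
Step 3: current leaves = {4,5,6,9,11}. Remove leaf 4 (neighbor: 7).
Step 4: current leaves = {5,6,9,11}. Remove leaf 5 (neighbor: 8).
Step 5: current leaves = {6,9,11}. Remove leaf 6 (neighbor: 8).
Step 6: current leaves = {8,9,11}. Remove leaf 8 (neighbor: 7).
Step 7: current leaves = {9,11}. Remove leaf 9 (neighbor: 7).
Step 8: current leaves = {7,11}. Remove leaf 7 (neighbor: 2).
Step 9: current leaves = {2,11}. Remove leaf 2 (neighbor: 10).

Answer: 2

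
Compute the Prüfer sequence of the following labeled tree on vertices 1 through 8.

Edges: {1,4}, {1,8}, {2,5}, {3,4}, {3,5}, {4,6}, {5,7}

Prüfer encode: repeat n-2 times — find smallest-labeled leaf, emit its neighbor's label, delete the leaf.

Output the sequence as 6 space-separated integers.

Answer: 5 4 5 3 4 1

Derivation:
Step 1: leaves = {2,6,7,8}. Remove smallest leaf 2, emit neighbor 5.
Step 2: leaves = {6,7,8}. Remove smallest leaf 6, emit neighbor 4.
Step 3: leaves = {7,8}. Remove smallest leaf 7, emit neighbor 5.
Step 4: leaves = {5,8}. Remove smallest leaf 5, emit neighbor 3.
Step 5: leaves = {3,8}. Remove smallest leaf 3, emit neighbor 4.
Step 6: leaves = {4,8}. Remove smallest leaf 4, emit neighbor 1.
Done: 2 vertices remain (1, 8). Sequence = [5 4 5 3 4 1]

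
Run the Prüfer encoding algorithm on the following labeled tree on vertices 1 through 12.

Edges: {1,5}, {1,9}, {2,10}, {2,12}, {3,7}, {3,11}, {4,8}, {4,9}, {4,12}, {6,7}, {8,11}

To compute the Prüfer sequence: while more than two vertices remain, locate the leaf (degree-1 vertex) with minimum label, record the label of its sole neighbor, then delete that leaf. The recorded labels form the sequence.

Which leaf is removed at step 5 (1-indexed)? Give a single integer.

Answer: 3

Derivation:
Step 1: current leaves = {5,6,10}. Remove leaf 5 (neighbor: 1).
Step 2: current leaves = {1,6,10}. Remove leaf 1 (neighbor: 9).
Step 3: current leaves = {6,9,10}. Remove leaf 6 (neighbor: 7).
Step 4: current leaves = {7,9,10}. Remove leaf 7 (neighbor: 3).
Step 5: current leaves = {3,9,10}. Remove leaf 3 (neighbor: 11).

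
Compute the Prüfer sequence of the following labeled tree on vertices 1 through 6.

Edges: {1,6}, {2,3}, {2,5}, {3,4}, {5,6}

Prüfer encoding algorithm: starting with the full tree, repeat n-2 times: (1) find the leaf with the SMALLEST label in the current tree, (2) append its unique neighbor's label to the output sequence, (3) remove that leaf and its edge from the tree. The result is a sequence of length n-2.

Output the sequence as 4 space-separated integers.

Answer: 6 3 2 5

Derivation:
Step 1: leaves = {1,4}. Remove smallest leaf 1, emit neighbor 6.
Step 2: leaves = {4,6}. Remove smallest leaf 4, emit neighbor 3.
Step 3: leaves = {3,6}. Remove smallest leaf 3, emit neighbor 2.
Step 4: leaves = {2,6}. Remove smallest leaf 2, emit neighbor 5.
Done: 2 vertices remain (5, 6). Sequence = [6 3 2 5]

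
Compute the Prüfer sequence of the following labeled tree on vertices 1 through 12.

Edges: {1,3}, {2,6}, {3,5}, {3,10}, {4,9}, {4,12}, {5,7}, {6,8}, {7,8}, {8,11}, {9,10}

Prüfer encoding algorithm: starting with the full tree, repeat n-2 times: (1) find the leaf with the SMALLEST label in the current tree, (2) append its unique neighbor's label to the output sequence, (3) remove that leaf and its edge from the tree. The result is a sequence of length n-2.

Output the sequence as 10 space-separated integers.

Step 1: leaves = {1,2,11,12}. Remove smallest leaf 1, emit neighbor 3.
Step 2: leaves = {2,11,12}. Remove smallest leaf 2, emit neighbor 6.
Step 3: leaves = {6,11,12}. Remove smallest leaf 6, emit neighbor 8.
Step 4: leaves = {11,12}. Remove smallest leaf 11, emit neighbor 8.
Step 5: leaves = {8,12}. Remove smallest leaf 8, emit neighbor 7.
Step 6: leaves = {7,12}. Remove smallest leaf 7, emit neighbor 5.
Step 7: leaves = {5,12}. Remove smallest leaf 5, emit neighbor 3.
Step 8: leaves = {3,12}. Remove smallest leaf 3, emit neighbor 10.
Step 9: leaves = {10,12}. Remove smallest leaf 10, emit neighbor 9.
Step 10: leaves = {9,12}. Remove smallest leaf 9, emit neighbor 4.
Done: 2 vertices remain (4, 12). Sequence = [3 6 8 8 7 5 3 10 9 4]

Answer: 3 6 8 8 7 5 3 10 9 4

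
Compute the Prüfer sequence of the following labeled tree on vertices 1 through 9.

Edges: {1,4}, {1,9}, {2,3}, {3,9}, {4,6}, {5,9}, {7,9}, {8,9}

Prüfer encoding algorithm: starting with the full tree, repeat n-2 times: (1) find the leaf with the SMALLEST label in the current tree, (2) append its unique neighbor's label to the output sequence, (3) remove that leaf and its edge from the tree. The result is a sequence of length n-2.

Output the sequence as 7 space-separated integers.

Answer: 3 9 9 4 1 9 9

Derivation:
Step 1: leaves = {2,5,6,7,8}. Remove smallest leaf 2, emit neighbor 3.
Step 2: leaves = {3,5,6,7,8}. Remove smallest leaf 3, emit neighbor 9.
Step 3: leaves = {5,6,7,8}. Remove smallest leaf 5, emit neighbor 9.
Step 4: leaves = {6,7,8}. Remove smallest leaf 6, emit neighbor 4.
Step 5: leaves = {4,7,8}. Remove smallest leaf 4, emit neighbor 1.
Step 6: leaves = {1,7,8}. Remove smallest leaf 1, emit neighbor 9.
Step 7: leaves = {7,8}. Remove smallest leaf 7, emit neighbor 9.
Done: 2 vertices remain (8, 9). Sequence = [3 9 9 4 1 9 9]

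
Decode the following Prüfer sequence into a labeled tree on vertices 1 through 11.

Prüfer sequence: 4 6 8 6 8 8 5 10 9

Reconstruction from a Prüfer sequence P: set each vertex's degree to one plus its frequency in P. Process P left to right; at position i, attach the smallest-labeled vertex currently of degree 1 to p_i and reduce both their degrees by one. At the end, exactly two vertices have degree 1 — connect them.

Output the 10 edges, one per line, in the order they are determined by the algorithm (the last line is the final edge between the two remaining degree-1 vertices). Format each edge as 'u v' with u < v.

Answer: 1 4
2 6
3 8
4 6
6 8
7 8
5 8
5 10
9 10
9 11

Derivation:
Initial degrees: {1:1, 2:1, 3:1, 4:2, 5:2, 6:3, 7:1, 8:4, 9:2, 10:2, 11:1}
Step 1: smallest deg-1 vertex = 1, p_1 = 4. Add edge {1,4}. Now deg[1]=0, deg[4]=1.
Step 2: smallest deg-1 vertex = 2, p_2 = 6. Add edge {2,6}. Now deg[2]=0, deg[6]=2.
Step 3: smallest deg-1 vertex = 3, p_3 = 8. Add edge {3,8}. Now deg[3]=0, deg[8]=3.
Step 4: smallest deg-1 vertex = 4, p_4 = 6. Add edge {4,6}. Now deg[4]=0, deg[6]=1.
Step 5: smallest deg-1 vertex = 6, p_5 = 8. Add edge {6,8}. Now deg[6]=0, deg[8]=2.
Step 6: smallest deg-1 vertex = 7, p_6 = 8. Add edge {7,8}. Now deg[7]=0, deg[8]=1.
Step 7: smallest deg-1 vertex = 8, p_7 = 5. Add edge {5,8}. Now deg[8]=0, deg[5]=1.
Step 8: smallest deg-1 vertex = 5, p_8 = 10. Add edge {5,10}. Now deg[5]=0, deg[10]=1.
Step 9: smallest deg-1 vertex = 10, p_9 = 9. Add edge {9,10}. Now deg[10]=0, deg[9]=1.
Final: two remaining deg-1 vertices are 9, 11. Add edge {9,11}.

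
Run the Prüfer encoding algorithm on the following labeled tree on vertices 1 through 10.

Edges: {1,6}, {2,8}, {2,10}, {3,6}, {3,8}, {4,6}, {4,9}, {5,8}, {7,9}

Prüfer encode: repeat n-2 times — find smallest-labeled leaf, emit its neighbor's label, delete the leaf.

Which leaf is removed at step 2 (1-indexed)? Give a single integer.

Answer: 5

Derivation:
Step 1: current leaves = {1,5,7,10}. Remove leaf 1 (neighbor: 6).
Step 2: current leaves = {5,7,10}. Remove leaf 5 (neighbor: 8).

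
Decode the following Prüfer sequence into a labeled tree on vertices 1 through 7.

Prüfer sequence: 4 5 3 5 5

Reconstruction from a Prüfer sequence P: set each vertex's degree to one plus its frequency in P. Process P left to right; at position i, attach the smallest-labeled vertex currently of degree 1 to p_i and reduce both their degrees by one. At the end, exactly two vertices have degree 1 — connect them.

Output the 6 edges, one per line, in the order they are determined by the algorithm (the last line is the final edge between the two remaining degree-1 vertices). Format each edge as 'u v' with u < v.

Answer: 1 4
2 5
3 4
3 5
5 6
5 7

Derivation:
Initial degrees: {1:1, 2:1, 3:2, 4:2, 5:4, 6:1, 7:1}
Step 1: smallest deg-1 vertex = 1, p_1 = 4. Add edge {1,4}. Now deg[1]=0, deg[4]=1.
Step 2: smallest deg-1 vertex = 2, p_2 = 5. Add edge {2,5}. Now deg[2]=0, deg[5]=3.
Step 3: smallest deg-1 vertex = 4, p_3 = 3. Add edge {3,4}. Now deg[4]=0, deg[3]=1.
Step 4: smallest deg-1 vertex = 3, p_4 = 5. Add edge {3,5}. Now deg[3]=0, deg[5]=2.
Step 5: smallest deg-1 vertex = 6, p_5 = 5. Add edge {5,6}. Now deg[6]=0, deg[5]=1.
Final: two remaining deg-1 vertices are 5, 7. Add edge {5,7}.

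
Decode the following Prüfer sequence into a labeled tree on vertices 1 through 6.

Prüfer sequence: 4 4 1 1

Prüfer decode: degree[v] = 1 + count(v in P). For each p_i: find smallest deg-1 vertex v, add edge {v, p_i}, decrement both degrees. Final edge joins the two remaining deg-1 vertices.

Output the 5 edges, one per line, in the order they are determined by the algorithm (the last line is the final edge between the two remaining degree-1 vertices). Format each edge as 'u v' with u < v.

Initial degrees: {1:3, 2:1, 3:1, 4:3, 5:1, 6:1}
Step 1: smallest deg-1 vertex = 2, p_1 = 4. Add edge {2,4}. Now deg[2]=0, deg[4]=2.
Step 2: smallest deg-1 vertex = 3, p_2 = 4. Add edge {3,4}. Now deg[3]=0, deg[4]=1.
Step 3: smallest deg-1 vertex = 4, p_3 = 1. Add edge {1,4}. Now deg[4]=0, deg[1]=2.
Step 4: smallest deg-1 vertex = 5, p_4 = 1. Add edge {1,5}. Now deg[5]=0, deg[1]=1.
Final: two remaining deg-1 vertices are 1, 6. Add edge {1,6}.

Answer: 2 4
3 4
1 4
1 5
1 6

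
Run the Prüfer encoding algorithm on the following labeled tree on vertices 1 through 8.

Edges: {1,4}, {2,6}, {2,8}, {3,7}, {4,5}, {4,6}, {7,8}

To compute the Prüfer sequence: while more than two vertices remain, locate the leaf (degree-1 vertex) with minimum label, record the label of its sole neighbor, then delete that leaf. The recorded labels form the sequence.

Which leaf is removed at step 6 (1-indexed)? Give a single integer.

Answer: 2

Derivation:
Step 1: current leaves = {1,3,5}. Remove leaf 1 (neighbor: 4).
Step 2: current leaves = {3,5}. Remove leaf 3 (neighbor: 7).
Step 3: current leaves = {5,7}. Remove leaf 5 (neighbor: 4).
Step 4: current leaves = {4,7}. Remove leaf 4 (neighbor: 6).
Step 5: current leaves = {6,7}. Remove leaf 6 (neighbor: 2).
Step 6: current leaves = {2,7}. Remove leaf 2 (neighbor: 8).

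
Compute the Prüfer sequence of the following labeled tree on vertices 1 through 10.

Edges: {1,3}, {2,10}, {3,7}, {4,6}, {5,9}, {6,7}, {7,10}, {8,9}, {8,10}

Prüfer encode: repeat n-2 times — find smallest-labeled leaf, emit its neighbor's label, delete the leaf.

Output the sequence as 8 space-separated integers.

Answer: 3 10 7 6 9 7 10 8

Derivation:
Step 1: leaves = {1,2,4,5}. Remove smallest leaf 1, emit neighbor 3.
Step 2: leaves = {2,3,4,5}. Remove smallest leaf 2, emit neighbor 10.
Step 3: leaves = {3,4,5}. Remove smallest leaf 3, emit neighbor 7.
Step 4: leaves = {4,5}. Remove smallest leaf 4, emit neighbor 6.
Step 5: leaves = {5,6}. Remove smallest leaf 5, emit neighbor 9.
Step 6: leaves = {6,9}. Remove smallest leaf 6, emit neighbor 7.
Step 7: leaves = {7,9}. Remove smallest leaf 7, emit neighbor 10.
Step 8: leaves = {9,10}. Remove smallest leaf 9, emit neighbor 8.
Done: 2 vertices remain (8, 10). Sequence = [3 10 7 6 9 7 10 8]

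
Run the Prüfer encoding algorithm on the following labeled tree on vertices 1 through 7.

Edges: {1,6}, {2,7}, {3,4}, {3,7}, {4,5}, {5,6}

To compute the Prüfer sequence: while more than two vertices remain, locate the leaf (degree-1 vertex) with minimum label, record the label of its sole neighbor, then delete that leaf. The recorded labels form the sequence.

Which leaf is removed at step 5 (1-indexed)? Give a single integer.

Step 1: current leaves = {1,2}. Remove leaf 1 (neighbor: 6).
Step 2: current leaves = {2,6}. Remove leaf 2 (neighbor: 7).
Step 3: current leaves = {6,7}. Remove leaf 6 (neighbor: 5).
Step 4: current leaves = {5,7}. Remove leaf 5 (neighbor: 4).
Step 5: current leaves = {4,7}. Remove leaf 4 (neighbor: 3).

Answer: 4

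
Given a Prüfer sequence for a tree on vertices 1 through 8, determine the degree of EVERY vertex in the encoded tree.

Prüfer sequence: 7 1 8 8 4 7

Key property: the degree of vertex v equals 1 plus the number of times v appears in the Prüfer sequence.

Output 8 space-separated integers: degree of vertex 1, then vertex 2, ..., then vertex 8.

p_1 = 7: count[7] becomes 1
p_2 = 1: count[1] becomes 1
p_3 = 8: count[8] becomes 1
p_4 = 8: count[8] becomes 2
p_5 = 4: count[4] becomes 1
p_6 = 7: count[7] becomes 2
Degrees (1 + count): deg[1]=1+1=2, deg[2]=1+0=1, deg[3]=1+0=1, deg[4]=1+1=2, deg[5]=1+0=1, deg[6]=1+0=1, deg[7]=1+2=3, deg[8]=1+2=3

Answer: 2 1 1 2 1 1 3 3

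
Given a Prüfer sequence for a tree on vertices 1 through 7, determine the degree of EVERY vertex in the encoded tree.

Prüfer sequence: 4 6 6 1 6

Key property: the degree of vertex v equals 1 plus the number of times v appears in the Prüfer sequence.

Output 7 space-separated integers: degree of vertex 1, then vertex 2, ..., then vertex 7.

Answer: 2 1 1 2 1 4 1

Derivation:
p_1 = 4: count[4] becomes 1
p_2 = 6: count[6] becomes 1
p_3 = 6: count[6] becomes 2
p_4 = 1: count[1] becomes 1
p_5 = 6: count[6] becomes 3
Degrees (1 + count): deg[1]=1+1=2, deg[2]=1+0=1, deg[3]=1+0=1, deg[4]=1+1=2, deg[5]=1+0=1, deg[6]=1+3=4, deg[7]=1+0=1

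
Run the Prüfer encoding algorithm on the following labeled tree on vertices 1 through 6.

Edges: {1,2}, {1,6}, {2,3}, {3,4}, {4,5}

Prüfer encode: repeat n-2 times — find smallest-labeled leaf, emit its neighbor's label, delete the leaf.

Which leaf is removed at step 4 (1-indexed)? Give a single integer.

Answer: 2

Derivation:
Step 1: current leaves = {5,6}. Remove leaf 5 (neighbor: 4).
Step 2: current leaves = {4,6}. Remove leaf 4 (neighbor: 3).
Step 3: current leaves = {3,6}. Remove leaf 3 (neighbor: 2).
Step 4: current leaves = {2,6}. Remove leaf 2 (neighbor: 1).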